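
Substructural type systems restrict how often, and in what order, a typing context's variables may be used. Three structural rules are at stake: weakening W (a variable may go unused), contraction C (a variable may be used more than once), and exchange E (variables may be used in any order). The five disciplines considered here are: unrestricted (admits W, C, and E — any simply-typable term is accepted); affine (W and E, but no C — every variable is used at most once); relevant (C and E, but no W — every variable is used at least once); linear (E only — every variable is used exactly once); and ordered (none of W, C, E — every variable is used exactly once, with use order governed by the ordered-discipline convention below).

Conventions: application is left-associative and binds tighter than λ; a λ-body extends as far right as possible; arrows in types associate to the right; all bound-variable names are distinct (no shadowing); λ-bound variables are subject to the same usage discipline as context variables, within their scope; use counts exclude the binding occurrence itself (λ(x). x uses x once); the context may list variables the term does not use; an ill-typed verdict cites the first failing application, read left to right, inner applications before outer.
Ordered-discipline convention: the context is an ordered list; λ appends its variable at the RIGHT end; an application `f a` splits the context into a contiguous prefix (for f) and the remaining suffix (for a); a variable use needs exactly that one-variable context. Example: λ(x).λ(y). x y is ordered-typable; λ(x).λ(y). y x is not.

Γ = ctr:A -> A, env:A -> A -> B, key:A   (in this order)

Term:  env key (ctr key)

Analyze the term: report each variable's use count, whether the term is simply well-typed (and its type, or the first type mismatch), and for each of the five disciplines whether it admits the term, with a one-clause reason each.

usage: ctr: 1, env: 1, key: 2
left-to-right use order: env, key, ctr, key
typing: ✓ — B
ordered ✗ (uses contraction: key ×2)
linear ✗ (uses contraction: key ×2)
affine ✗ (uses contraction: key ×2)
relevant ✓ (every one of ctr, env, key appears)
unrestricted ✓ (typability at B is all that's needed)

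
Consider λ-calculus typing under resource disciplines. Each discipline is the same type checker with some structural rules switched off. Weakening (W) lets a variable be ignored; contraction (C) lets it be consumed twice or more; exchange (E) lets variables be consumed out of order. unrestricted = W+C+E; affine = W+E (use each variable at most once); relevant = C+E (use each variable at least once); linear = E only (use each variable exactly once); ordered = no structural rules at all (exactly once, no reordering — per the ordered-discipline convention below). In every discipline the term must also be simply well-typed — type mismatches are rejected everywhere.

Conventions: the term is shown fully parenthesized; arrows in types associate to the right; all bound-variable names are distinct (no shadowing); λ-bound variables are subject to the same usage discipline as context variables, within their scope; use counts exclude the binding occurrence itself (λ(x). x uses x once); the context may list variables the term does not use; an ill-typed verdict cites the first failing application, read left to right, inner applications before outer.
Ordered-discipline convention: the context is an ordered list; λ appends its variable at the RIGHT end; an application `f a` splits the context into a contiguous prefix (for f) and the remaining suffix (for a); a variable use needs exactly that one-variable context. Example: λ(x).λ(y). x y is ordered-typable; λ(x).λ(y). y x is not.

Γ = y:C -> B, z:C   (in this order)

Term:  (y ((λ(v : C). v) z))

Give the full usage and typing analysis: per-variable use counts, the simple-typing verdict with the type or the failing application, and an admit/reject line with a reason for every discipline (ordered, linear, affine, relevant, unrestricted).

variable uses: y ×1, z ×1, v (bound) ×1
uses in reading order: y, v, z
typing: well-typed — term : B
ordered: ✓, y, z, v once each; derivable with no W/C/E
linear: ✓, y, z, v: one use apiece
affine: ✓, at most one use each (y, z, v)
relevant: ✓, none of y, z, v goes unused
unrestricted: ✓, well-typed at B; no restrictions here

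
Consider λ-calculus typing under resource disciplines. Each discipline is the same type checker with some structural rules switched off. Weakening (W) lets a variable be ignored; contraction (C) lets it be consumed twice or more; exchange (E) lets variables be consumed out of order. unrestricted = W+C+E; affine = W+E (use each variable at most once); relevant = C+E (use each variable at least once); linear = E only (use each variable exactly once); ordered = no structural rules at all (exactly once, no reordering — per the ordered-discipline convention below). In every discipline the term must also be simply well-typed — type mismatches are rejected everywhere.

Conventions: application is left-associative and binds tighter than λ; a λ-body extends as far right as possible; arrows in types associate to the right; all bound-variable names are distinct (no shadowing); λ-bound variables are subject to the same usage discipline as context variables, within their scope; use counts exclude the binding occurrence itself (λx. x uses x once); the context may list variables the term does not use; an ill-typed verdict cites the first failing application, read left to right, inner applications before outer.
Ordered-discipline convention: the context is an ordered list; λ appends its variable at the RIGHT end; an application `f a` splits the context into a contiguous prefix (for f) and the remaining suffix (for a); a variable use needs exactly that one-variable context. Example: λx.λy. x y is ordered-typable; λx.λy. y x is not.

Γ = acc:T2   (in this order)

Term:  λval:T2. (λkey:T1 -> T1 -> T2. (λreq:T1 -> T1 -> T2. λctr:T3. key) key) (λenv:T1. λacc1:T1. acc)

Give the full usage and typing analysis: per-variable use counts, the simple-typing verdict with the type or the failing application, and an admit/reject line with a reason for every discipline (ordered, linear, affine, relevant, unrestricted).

variable uses: acc=1; val [bound]=0; key [bound]=2; req [bound]=0; ctr [bound]=0; env [bound]=0; acc1 [bound]=0
order of uses: key, key, acc
typing: well-typed at T2 -> T3 -> T1 -> T1 -> T2
ordered ✗ (needs contraction — key ×2; unused: val, req, ctr, env, acc1 — weakening required)
linear ✗ (needs contraction — key ×2; unused: val, req, ctr, env, acc1 — weakening required)
affine ✗ (needs contraction — key ×2)
relevant ✗ (unused: val, req, ctr, env, acc1 — weakening required)
unrestricted ✓ (simply typable at T2 -> T3 -> T1 -> T1 -> T2; W, C, E all held)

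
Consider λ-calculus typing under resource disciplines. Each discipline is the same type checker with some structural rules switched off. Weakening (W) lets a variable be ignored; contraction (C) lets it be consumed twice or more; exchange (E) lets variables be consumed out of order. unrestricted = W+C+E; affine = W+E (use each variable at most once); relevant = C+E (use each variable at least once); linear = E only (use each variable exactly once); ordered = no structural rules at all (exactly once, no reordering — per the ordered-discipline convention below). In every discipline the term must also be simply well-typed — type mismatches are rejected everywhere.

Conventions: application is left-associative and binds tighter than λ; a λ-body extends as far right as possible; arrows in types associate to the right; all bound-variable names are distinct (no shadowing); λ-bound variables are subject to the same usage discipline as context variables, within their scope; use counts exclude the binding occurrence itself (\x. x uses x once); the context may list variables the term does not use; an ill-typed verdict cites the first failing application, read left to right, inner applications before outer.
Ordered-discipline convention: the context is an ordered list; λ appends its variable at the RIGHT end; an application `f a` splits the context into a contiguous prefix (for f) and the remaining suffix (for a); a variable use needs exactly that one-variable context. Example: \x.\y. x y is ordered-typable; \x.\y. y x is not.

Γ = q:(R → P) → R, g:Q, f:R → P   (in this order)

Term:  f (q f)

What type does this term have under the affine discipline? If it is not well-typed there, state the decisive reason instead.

not well-typed under affine — repeated use of f ×2
variable uses: q=1, g=0, f=2
left-to-right use order: f, q, f
typing: the term checks, with type P
across the five disciplines: ordered ✗ | linear ✗ | affine ✗ | relevant ✗ | unrestricted ✓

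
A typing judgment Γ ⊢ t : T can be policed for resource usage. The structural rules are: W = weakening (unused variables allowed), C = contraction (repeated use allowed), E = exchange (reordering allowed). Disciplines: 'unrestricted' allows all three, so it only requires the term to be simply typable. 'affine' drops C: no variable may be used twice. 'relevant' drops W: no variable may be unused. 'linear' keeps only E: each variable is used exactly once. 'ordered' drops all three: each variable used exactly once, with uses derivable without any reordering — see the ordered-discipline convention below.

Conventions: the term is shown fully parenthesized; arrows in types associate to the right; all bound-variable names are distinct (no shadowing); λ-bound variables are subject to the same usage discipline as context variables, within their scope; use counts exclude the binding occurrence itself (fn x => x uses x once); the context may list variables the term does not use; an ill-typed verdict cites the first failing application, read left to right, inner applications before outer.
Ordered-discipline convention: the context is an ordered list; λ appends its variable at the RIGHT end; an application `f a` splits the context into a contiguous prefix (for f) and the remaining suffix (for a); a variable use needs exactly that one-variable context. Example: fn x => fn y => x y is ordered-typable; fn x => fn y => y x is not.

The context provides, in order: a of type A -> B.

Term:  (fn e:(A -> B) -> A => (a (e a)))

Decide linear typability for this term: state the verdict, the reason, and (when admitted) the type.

no — needs contraction — a ×2
variable uses: a: 2×; e [bound]: 1×
uses in reading order: a, e, a
typing: ✓ — ((A -> B) -> A) -> B
all disciplines: ordered ✗; linear ✗; affine ✗; relevant ✓; unrestricted ✓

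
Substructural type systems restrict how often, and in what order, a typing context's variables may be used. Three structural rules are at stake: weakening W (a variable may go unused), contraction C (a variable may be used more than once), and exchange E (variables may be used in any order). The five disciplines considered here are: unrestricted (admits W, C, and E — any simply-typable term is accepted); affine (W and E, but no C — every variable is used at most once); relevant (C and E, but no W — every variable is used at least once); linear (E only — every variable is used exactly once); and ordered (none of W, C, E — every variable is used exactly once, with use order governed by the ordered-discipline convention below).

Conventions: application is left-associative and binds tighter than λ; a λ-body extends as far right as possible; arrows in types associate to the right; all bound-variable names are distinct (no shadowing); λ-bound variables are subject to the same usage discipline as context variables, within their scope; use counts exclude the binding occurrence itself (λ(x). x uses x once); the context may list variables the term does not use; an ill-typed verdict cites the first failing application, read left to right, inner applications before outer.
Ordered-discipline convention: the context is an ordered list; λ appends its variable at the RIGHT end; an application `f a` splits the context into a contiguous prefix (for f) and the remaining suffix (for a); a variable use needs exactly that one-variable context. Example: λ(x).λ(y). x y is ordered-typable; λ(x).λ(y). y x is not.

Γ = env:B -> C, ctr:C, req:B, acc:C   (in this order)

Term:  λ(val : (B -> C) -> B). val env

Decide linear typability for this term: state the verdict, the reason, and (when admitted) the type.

no — needs weakening: ctr, req, acc unused
use counts: env ×1; ctr ×0; req ×0; acc ×0; val (bound) ×1
use order (left to right): val, env
typing: well-typed — term : ((B -> C) -> B) -> B
per-discipline verdicts: ordered ✗ · linear ✗ · affine ✓ · relevant ✗ · unrestricted ✓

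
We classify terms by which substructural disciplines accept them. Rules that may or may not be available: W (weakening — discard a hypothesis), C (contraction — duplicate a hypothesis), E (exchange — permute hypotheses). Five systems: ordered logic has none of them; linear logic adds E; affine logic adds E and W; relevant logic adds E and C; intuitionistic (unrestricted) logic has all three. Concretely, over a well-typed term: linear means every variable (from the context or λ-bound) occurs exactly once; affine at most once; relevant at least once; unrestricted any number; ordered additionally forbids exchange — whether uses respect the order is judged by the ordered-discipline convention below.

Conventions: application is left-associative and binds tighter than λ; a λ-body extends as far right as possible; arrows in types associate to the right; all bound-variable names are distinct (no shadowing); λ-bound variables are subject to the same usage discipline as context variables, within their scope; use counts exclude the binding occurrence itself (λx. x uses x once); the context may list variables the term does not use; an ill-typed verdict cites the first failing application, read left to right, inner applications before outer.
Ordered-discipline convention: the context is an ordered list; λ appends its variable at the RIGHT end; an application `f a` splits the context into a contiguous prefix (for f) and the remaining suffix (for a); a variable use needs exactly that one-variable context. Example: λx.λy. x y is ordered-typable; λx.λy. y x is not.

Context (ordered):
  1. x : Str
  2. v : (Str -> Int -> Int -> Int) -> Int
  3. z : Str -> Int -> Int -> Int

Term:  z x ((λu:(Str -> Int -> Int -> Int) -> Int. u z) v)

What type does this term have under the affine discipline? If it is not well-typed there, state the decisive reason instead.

not well-typed under affine — repeated use of z ×2
usage: x=1, v=1, z=2, u (bound)=1
uses in reading order: z, x, u, z, v
typing: well-typed at Int -> Int
per-discipline verdicts: ordered ✗ · linear ✗ · affine ✗ · relevant ✓ · unrestricted ✓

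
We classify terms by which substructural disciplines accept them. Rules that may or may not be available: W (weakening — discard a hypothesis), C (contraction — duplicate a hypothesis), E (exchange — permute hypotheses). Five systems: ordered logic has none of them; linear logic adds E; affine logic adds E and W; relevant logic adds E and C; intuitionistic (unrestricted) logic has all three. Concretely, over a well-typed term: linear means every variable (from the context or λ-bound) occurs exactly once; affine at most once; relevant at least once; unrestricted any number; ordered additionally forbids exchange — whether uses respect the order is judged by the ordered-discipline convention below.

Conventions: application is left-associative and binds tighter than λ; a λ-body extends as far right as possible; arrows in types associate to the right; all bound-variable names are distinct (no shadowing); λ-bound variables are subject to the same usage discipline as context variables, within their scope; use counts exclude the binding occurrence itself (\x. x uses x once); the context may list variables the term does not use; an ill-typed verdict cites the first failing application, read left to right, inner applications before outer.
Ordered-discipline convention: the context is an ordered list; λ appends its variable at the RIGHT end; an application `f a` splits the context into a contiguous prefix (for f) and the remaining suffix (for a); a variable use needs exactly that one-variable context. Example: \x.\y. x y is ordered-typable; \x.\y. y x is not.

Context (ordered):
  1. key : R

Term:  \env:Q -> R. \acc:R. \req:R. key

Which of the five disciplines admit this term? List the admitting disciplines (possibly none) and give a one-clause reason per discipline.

accepted by: affine, unrestricted
use counts: key=1; env (λ-bound)=0; acc (λ-bound)=0; req (λ-bound)=0
use order (left to right): key
typing: the term checks, with type (Q -> R) -> R -> R -> R
ordered ✗ (env, acc, req left unused)
linear ✗ (env, acc, req left unused)
affine ✓ (none of key, env, acc, req used more than once)
relevant ✗ (env, acc, req left unused)
unrestricted ✓ (simply typable at (Q -> R) -> R -> R -> R; W, C, E all held)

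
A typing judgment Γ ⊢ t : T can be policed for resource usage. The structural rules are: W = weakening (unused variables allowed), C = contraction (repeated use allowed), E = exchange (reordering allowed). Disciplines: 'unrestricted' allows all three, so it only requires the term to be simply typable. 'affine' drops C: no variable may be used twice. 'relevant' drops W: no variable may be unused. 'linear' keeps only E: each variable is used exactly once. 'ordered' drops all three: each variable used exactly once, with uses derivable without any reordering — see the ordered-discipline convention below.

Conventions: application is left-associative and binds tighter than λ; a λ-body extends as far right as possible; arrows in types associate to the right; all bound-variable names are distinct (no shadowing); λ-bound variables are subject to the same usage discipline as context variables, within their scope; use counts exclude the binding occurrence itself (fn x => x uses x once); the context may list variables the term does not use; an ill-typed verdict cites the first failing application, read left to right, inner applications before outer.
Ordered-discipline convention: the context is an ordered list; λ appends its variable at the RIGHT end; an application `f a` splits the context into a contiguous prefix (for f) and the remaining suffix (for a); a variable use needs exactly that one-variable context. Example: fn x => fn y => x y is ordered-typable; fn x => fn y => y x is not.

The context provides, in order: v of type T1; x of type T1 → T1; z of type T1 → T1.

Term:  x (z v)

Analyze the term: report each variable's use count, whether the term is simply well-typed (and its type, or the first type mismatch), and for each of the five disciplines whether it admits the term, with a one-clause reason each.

usage: v=1; x=1; z=1
order of uses: x, z, v
typing: well-typed — term : T1
ordered ✗ (use order x, z, v needs exchange)
linear ✓ (each of v, x, z used exactly once)
affine ✓ (no duplicate uses among v, x, z)
relevant ✓ (every one of v, x, z appears)
unrestricted ✓ (typability at T1 is all that's needed)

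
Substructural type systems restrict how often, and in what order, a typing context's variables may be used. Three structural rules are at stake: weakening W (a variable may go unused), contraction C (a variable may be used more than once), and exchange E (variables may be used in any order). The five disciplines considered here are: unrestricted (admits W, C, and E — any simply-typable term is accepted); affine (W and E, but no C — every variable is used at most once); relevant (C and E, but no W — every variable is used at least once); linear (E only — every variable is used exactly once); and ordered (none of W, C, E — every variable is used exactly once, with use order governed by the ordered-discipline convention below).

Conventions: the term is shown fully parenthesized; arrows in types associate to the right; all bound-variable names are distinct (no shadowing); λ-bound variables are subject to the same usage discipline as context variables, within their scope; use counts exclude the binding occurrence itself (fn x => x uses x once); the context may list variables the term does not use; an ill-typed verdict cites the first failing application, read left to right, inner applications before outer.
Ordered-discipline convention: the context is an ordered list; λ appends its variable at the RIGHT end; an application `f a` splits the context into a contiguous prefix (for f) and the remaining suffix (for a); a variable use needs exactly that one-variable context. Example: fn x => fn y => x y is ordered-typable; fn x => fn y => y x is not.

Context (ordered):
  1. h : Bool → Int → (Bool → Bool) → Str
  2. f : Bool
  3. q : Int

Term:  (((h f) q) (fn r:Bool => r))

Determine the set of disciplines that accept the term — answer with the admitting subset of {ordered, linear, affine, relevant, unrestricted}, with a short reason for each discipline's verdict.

accepted by: ordered, linear, affine, relevant, unrestricted
use counts: h=1; f=1; q=1; r (bound)=1
order of uses: h, f, q, r
typing: well-typed — term : Str
ordered: ✓ — h, f, q, r once each; derivable with no W/C/E
linear: ✓ — h, f, q, r: one use apiece
affine: ✓ — h, f, q, r: no repeats, contraction unneeded
relevant: ✓ — none of h, f, q, r goes unused
unrestricted: ✓ — well-typed at Str; no restrictions here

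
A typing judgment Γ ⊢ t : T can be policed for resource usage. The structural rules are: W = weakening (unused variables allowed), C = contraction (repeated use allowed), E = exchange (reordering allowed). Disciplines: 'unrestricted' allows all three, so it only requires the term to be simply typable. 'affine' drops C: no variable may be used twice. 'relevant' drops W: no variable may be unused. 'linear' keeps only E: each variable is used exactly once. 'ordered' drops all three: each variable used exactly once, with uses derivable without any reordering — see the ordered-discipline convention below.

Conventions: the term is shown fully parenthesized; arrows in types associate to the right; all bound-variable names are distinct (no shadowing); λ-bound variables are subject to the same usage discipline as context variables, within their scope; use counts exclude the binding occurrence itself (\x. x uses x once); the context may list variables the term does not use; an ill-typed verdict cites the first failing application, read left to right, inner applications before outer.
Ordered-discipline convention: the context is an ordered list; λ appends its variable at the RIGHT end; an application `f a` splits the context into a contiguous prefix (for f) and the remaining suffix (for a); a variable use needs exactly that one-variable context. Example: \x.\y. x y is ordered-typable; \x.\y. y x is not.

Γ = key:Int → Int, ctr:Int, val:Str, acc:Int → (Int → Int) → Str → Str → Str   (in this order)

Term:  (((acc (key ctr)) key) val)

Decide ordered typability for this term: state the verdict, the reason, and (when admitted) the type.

no — uses contraction: key ×2
counts: key: 2, ctr: 1, val: 1, acc: 1
left-to-right use order: acc, key, ctr, key, val
typing: ✓ — Str → Str
all disciplines: ordered ✗ · linear ✗ · affine ✗ · relevant ✓ · unrestricted ✓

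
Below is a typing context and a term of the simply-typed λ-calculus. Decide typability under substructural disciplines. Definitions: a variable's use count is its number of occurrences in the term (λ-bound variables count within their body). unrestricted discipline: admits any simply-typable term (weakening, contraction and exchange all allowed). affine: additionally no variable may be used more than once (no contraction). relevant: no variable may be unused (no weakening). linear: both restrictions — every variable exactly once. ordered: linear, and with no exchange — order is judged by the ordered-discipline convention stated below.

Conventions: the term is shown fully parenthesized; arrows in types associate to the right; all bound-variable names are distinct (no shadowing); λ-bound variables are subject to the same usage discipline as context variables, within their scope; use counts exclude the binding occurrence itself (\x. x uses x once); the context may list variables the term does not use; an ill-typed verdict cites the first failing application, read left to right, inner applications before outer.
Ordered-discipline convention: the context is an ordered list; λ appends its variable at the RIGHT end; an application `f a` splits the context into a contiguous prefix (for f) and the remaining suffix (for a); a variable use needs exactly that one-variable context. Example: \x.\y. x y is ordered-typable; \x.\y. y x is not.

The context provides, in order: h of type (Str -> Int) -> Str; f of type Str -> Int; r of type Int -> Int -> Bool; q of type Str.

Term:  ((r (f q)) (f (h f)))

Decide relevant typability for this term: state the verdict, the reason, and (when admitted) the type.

yes — h, f, r, q: all used, weakening unneeded; term : Bool
variable uses: h ×1, f ×3, r ×1, q ×1
left-to-right use order: r, f, q, f, h, f
typing: well-typed — term : Bool
all disciplines: ordered ✗; linear ✗; affine ✗; relevant ✓; unrestricted ✓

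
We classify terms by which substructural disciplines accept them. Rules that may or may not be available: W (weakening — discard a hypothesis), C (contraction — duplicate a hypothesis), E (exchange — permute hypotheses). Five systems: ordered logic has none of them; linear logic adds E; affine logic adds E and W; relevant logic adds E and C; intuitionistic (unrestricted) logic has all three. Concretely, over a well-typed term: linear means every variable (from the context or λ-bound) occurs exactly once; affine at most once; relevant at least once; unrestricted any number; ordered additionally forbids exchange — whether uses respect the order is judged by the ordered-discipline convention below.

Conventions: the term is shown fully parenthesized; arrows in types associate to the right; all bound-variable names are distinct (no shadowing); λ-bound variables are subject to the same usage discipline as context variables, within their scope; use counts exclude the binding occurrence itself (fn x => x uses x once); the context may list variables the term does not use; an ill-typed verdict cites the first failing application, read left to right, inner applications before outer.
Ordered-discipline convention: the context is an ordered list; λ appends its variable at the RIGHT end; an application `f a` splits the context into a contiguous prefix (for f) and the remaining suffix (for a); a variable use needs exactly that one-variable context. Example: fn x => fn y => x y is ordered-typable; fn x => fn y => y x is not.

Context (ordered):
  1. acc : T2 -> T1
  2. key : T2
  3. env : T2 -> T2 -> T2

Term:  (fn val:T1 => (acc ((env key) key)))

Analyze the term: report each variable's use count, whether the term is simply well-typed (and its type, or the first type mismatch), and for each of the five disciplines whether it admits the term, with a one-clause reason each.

usage: acc: 1, key: 2, env: 1, val (bound): 0
uses in reading order: acc, env, key, key
typing: ✓ — T1 -> T1
ordered ✗ (repeated use of key ×2; unused: val — weakening required)
linear ✗ (repeated use of key ×2; unused: val — weakening required)
affine ✗ (repeated use of key ×2)
relevant ✗ (unused: val — weakening required)
unrestricted ✓ (well-typed at T1 -> T1; no restrictions here)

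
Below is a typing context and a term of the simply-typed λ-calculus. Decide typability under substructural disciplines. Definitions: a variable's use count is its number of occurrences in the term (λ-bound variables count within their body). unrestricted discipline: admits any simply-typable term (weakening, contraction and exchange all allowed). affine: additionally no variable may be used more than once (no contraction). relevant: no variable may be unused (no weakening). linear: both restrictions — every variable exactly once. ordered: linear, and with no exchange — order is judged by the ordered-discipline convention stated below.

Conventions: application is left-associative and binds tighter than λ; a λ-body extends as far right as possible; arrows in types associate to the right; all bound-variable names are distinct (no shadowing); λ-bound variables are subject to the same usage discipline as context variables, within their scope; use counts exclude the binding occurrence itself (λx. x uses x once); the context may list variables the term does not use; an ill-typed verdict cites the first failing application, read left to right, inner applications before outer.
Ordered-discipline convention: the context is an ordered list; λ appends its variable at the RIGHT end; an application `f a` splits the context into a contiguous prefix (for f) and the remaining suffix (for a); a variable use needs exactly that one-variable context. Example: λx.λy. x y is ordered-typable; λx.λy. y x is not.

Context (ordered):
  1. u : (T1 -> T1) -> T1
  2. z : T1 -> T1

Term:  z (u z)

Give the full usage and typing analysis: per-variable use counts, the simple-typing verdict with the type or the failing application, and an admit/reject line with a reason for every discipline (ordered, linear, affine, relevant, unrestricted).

variable uses: u ×1; z ×2
uses in reading order: z, u, z
typing: well-typed — term : T1
ordered: ✗, repeated use of z ×2
linear: ✗, repeated use of z ×2
affine: ✗, repeated use of z ×2
relevant: ✓, at least one use each (u, z)
unrestricted: ✓, typability at T1 is all that's needed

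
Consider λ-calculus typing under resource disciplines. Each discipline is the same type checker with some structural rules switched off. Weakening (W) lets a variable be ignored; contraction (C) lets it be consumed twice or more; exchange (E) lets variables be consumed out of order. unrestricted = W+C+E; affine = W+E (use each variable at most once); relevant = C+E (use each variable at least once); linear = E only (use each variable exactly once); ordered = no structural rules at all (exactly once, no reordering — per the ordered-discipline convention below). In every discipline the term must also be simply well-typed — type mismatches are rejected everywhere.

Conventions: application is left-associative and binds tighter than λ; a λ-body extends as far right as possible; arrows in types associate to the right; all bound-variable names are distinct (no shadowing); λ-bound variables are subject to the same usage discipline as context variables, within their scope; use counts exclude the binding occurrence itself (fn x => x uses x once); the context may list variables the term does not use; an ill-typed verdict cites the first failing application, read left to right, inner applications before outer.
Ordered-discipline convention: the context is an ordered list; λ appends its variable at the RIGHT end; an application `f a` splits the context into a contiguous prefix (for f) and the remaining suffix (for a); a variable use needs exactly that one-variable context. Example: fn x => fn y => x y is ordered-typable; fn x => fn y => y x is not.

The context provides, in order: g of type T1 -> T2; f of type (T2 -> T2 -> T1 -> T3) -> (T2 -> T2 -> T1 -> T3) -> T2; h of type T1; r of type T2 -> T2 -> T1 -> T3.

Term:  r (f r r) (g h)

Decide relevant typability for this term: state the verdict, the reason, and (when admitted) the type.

yes — none of g, f, h, r goes unused; term : T1 -> T3
use counts: g: 1; f: 1; h: 1; r: 3
use order (left to right): r, f, r, r, g, h
typing: well-typed at T1 -> T3
summary: ordered ✗; linear ✗; affine ✗; relevant ✓; unrestricted ✓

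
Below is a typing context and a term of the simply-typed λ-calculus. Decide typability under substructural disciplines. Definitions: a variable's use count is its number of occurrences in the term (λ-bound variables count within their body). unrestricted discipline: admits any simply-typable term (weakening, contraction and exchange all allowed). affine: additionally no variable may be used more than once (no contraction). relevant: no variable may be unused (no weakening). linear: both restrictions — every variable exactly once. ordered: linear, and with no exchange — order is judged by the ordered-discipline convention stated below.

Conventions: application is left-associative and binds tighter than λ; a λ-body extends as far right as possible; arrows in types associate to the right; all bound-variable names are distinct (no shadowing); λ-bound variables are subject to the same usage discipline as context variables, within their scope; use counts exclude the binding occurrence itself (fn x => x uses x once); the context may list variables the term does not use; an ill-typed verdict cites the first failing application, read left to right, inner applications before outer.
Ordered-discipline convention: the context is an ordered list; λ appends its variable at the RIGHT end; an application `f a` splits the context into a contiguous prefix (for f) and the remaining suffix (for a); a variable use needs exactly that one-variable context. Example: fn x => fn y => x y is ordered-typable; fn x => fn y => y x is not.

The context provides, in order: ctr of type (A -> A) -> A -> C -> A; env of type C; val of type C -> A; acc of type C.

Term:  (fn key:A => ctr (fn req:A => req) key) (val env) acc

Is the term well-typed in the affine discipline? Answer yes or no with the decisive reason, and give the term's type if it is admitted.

yes — none of ctr, env, val, acc, key, req used more than once; term : A
variable uses: ctr ×1, env ×1, val ×1, acc ×1, key (bound) ×1, req (bound) ×1
uses in reading order: ctr, req, key, val, env, acc
typing: ✓ — A
all disciplines: ordered ✗ | linear ✓ | affine ✓ | relevant ✓ | unrestricted ✓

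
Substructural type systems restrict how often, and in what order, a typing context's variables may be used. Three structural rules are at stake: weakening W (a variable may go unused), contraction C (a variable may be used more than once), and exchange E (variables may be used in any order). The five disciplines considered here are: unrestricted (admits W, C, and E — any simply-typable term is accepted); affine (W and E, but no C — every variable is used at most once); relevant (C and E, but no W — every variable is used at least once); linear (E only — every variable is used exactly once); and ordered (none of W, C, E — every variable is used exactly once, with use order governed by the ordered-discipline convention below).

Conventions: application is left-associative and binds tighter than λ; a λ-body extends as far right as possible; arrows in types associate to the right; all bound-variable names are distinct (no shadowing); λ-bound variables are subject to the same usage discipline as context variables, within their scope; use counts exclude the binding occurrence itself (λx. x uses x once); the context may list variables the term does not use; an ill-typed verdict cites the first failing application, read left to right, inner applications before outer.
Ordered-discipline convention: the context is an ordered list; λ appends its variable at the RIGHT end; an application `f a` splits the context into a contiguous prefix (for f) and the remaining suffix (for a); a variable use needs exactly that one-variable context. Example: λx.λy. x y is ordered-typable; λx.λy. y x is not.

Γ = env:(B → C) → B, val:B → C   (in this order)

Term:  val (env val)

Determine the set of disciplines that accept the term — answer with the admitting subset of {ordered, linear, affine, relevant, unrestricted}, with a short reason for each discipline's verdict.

accepted by: relevant, unrestricted
usage: env=1; val=2
left-to-right use order: val, env, val
typing: ✓ — C
ordered: ✗, val ×2 used more than once (contraction)
linear: ✗, val ×2 used more than once (contraction)
affine: ✗, val ×2 used more than once (contraction)
relevant: ✓, env, val: all used, weakening unneeded
unrestricted: ✓, typability at C is all that's needed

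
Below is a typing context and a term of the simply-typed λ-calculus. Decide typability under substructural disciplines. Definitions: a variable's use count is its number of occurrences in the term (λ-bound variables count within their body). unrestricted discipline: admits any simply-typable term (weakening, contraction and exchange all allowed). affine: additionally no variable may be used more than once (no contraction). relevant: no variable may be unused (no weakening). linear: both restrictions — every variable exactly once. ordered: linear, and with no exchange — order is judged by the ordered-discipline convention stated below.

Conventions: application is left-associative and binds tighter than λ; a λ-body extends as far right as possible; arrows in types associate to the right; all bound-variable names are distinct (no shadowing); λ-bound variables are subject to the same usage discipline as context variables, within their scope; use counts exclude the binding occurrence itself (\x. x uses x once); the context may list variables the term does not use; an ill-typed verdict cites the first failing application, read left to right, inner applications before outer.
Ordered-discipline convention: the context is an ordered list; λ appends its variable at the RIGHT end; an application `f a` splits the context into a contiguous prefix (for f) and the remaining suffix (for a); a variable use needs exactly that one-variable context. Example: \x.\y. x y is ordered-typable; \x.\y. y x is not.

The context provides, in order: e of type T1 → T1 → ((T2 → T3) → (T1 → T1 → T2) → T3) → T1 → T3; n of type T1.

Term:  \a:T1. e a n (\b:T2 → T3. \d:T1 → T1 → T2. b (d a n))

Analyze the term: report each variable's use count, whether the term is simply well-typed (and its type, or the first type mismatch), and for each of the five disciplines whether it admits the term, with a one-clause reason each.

variable uses: e=1; n=2; a (λ-bound)=2; b (λ-bound)=1; d (λ-bound)=1
order of uses: e, a, n, b, d, a, n
typing: well-typed at T1 → T1 → T3
ordered ✗ (n ×2, a ×2 used more than once (contraction))
linear ✗ (n ×2, a ×2 used more than once (contraction))
affine ✗ (n ×2, a ×2 used more than once (contraction))
relevant ✓ (e, n, a, b, d: all used, weakening unneeded)
unrestricted ✓ (well-typed at T1 → T1 → T3; no restrictions here)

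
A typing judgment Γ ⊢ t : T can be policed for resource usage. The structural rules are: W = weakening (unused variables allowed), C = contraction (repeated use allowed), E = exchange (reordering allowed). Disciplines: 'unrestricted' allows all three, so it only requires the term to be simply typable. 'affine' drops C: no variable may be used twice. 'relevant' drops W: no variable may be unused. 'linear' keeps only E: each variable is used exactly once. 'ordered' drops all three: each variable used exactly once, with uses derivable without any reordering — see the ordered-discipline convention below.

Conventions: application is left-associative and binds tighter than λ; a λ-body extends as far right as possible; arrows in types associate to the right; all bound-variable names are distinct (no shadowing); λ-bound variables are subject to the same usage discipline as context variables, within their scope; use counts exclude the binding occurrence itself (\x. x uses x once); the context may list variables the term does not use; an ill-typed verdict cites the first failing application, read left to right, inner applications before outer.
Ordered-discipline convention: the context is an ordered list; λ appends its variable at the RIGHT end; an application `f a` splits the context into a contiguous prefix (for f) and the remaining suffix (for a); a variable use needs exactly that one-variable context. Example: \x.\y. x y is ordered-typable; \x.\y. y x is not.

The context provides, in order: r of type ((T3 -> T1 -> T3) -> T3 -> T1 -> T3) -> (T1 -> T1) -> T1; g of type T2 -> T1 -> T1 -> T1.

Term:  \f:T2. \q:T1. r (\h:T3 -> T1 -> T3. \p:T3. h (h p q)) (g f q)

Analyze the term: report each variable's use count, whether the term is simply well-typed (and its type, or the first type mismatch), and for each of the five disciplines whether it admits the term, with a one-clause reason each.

counts: r ×1; g ×1; f (λ-bound) ×1; q (λ-bound) ×2; h (λ-bound) ×2; p (λ-bound) ×1
uses in reading order: r, h, h, p, q, g, f, q
typing: well-typed — term : T2 -> T1 -> T1
ordered ✗ (q ×2, h ×2 used more than once (contraction))
linear ✗ (q ×2, h ×2 used more than once (contraction))
affine ✗ (q ×2, h ×2 used more than once (contraction))
relevant ✓ (none of r, g, f, q, h, p goes unused)
unrestricted ✓ (simply typable at T2 -> T1 -> T1; W, C, E all held)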